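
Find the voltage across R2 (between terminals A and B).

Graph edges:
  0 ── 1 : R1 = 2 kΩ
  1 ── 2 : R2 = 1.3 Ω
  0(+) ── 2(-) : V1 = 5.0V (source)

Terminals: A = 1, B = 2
R1 and R2 are in series across V1 (node 0 → node 1 → node 2), and the output A–B is taken across R2, so this is a voltage divider.
Series current: I = V1/(R1 + R2) = 5/(2000 + 1.3) = 5/2001 = 0.002498 A
V_R2 = I × R2 = V1 × R2/(R1 + R2) = 5 × 1.3/2001 = 0.003248 V

Final answer: 0.003248 V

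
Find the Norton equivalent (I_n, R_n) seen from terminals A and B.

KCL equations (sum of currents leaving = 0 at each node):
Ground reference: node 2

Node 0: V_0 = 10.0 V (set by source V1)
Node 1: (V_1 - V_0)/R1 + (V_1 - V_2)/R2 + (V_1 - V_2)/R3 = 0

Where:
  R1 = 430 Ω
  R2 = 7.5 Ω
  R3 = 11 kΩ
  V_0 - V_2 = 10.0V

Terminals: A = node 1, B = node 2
Find the Thévenin equivalent first; then I_n = V_th/R_th and R_n = R_th.
Step 1 — V_th is the open-circuit voltage V_A - V_B (nothing connected across the terminals).
Nodal analysis, taking node 2 as the 0 V reference.
Source V1 fixes V_0 = 10 V.
KCL at each unknown node (sum of currents leaving = 0; resistances in Ω):
  Node 1: (V_1 - 10)/430 + (V_1 - 0)/7.5 + (V_1 - 0)/11000 = 0
Collecting terms: 0.1357 × V_1 = 0.02326  =>  V_1 = 0.1713 V
V_th = V_1 - V_2 = 0.1713 - 0 = 0.1713 V
Step 2 — R_th: zero the source — replace V1 by a short circuit (node 2 merges into node 0) — and find the resistance seen between A (node 1) and B (node 0).
Reduce the network between node 1 (A) and node 0 (B) by series/parallel combination:
  Rp1 = R1 ‖ R2 ‖ R3 (parallel, all between nodes 0 and 1) = 1/(1/430 + 1/7.5 + 1/11000) = 7.366 Ω
R_th = 7.366 Ω
I_n = V_th/R_th = 0.1713/7.366 = 0.02326 A, and R_n = R_th = 7.366 Ω

Final answer: I_n = 0.02326 A, R_n = 7.366 Ω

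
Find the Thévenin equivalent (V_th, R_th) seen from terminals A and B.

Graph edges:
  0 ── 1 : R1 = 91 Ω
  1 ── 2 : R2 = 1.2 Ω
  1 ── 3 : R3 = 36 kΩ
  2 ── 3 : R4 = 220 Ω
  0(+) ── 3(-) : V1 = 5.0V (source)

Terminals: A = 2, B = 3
Step 1 — V_th is the open-circuit voltage V_A - V_B (nothing connected across the terminals).
Nodal analysis, taking node 3 as the 0 V reference.
Source V1 fixes V_0 = 5 V.
KCL at each unknown node (sum of currents leaving = 0; resistances in Ω):
  Node 1: (V_1 - 5)/91 + (V_1 - V_2)/1.2 + (V_1 - 0)/36000 = 0
  Node 2: (V_2 - V_1)/1.2 + (V_2 - 0)/220 = 0
Collecting terms (coefficients in siemens):
  0.8444·V_1 - 0.8333·V_2 = 0.05495
  0.8379·V_2 - 0.8333·V_1 = 0
Determinant D = (0.8444)(0.8379) - (-0.8333)(-0.8333) = 0.01302
V_1 = [(0.05495)(0.8379) - (-0.8333)(0)]/D = 3.536 V
V_2 = [(0.8444)(0) - (0.05495)(-0.8333)]/D = 3.517 V
V_th = V_2 - V_3 = 3.517 - 0 = 3.517 V
Step 2 — R_th: zero the source — replace V1 by a short circuit (node 3 merges into node 0) — and find the resistance seen between A (node 2) and B (node 0).
Reduce the network between node 2 (A) and node 0 (B) by series/parallel combination:
  Rp1 = R1 ‖ R3 (parallel, both between nodes 0 and 1) = 1/(1/91 + 1/36000) = 90.77 Ω
  Rs1 = R2 + Rp1 (series, joined only at node 1) = 1.2 + 90.77 = 91.97 Ω
  Rp2 = R4 ‖ Rs1 (parallel, both between nodes 0 and 2) = 1/(1/220 + 1/91.97) = 64.86 Ω
R_th = 64.86 Ω

Final answer: V_th = 3.517 V, R_th = 64.86 Ω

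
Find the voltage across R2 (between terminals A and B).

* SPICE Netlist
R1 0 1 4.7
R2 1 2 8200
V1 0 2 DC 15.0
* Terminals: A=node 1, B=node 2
R1 and R2 are in series across V1 (node 0 → node 1 → node 2), and the output A–B is taken across R2, so this is a voltage divider.
Series current: I = V1/(R1 + R2) = 15/(4.7 + 8200) = 15/8205 = 0.001828 A
V_R2 = I × R2 = V1 × R2/(R1 + R2) = 15 × 8200/8205 = 14.99 V

Final answer: 14.99 V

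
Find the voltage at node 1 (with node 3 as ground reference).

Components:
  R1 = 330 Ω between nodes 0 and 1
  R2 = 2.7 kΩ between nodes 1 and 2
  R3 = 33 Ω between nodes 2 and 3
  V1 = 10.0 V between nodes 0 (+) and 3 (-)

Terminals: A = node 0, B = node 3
Nodal analysis, taking node 3 as the 0 V reference.
Source V1 fixes V_0 = 10 V.
KCL at each unknown node (sum of currents leaving = 0; resistances in Ω):
  Node 1: (V_1 - 10)/330 + (V_1 - V_2)/2700 = 0
  Node 2: (V_2 - V_1)/2700 + (V_2 - 0)/33 = 0
Collecting terms (coefficients in siemens):
  0.003401·V_1 - 0.0003704·V_2 = 0.0303
  0.03067·V_2 - 0.0003704·V_1 = 0
Determinant D = (0.003401)(0.03067) - (-0.0003704)(-0.0003704) = 0.0001042
V_1 = [(0.0303)(0.03067) - (-0.0003704)(0)]/D = 8.923 V
V_2 = [(0.003401)(0) - (0.0303)(-0.0003704)]/D = 0.1077 V
The requested potential is V_1 = 8.923 V.

Final answer: V_1 = 8.923 V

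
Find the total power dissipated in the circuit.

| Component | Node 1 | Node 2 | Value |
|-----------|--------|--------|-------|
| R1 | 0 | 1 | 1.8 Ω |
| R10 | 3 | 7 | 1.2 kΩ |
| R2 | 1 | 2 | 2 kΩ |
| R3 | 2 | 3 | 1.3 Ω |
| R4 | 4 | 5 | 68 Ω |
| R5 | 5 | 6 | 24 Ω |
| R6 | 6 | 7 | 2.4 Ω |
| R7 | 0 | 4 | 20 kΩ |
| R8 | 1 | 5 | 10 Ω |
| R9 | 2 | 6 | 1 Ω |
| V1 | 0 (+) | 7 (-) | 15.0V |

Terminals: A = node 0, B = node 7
Nodal analysis, taking node 7 as the 0 V reference.
Source V1 fixes V_0 = 15 V.
KCL at each unknown node (sum of currents leaving = 0; resistances in Ω):
  Node 1: (V_1 - 15)/1.8 + (V_1 - V_2)/2000 + (V_1 - V_5)/10 = 0
  Node 2: (V_2 - V_1)/2000 + (V_2 - V_3)/1.3 + (V_2 - V_6)/1 = 0
  Node 3: (V_3 - V_2)/1.3 + (V_3 - 0)/1200 = 0
  Node 4: (V_4 - V_5)/68 + (V_4 - 15)/20000 = 0
  Node 5: (V_5 - V_4)/68 + (V_5 - V_6)/24 + (V_5 - V_1)/10 = 0
  Node 6: (V_6 - V_5)/24 + (V_6 - 0)/2.4 + (V_6 - V_2)/1 = 0
Collecting terms (coefficients in siemens):
  0.6561·V_1 - 0.0005·V_2 - 0.1·V_5 = 8.333
  1.77·V_2 - 0.0005·V_1 - 0.7692·V_3 - 1·V_6 = 0
  0.7701·V_3 - 0.7692·V_2 = 0
  0.01476·V_4 - 0.01471·V_5 = 0.00075
  0.1564·V_5 - 0.1·V_1 - 0.01471·V_4 - 0.04167·V_6 = 0
  1.458·V_6 - 1·V_2 - 0.04167·V_5 = 0
Solving these 6 simultaneous equations (Gaussian elimination) gives:
  V_1 = 14.28 V, V_2 = 0.9609 V, V_3 = 0.9598 V, V_4 = 10.38 V
  V_5 = 10.36 V, V_6 = 0.955 V
Power in each resistor, P = (ΔV)²/R:
  P_R1 = (15 - 14.28)²/1.8 = 0.2858 W
  P_R2 = (14.28 - 0.9609)²/2000 = 0.08874 W
  P_R3 = (0.9609 - 0.9598)²/1.3 = 0.0000008317 W
  P_R4 = (10.38 - 10.36)²/68 = 0.000003628 W
  P_R5 = (10.36 - 0.955)²/24 = 3.689 W
  P_R6 = (0.955 - 0)²/2.4 = 0.38 W
  P_R7 = (15 - 10.38)²/20000 = 0.001067 W
  P_R8 = (14.28 - 10.36)²/10 = 1.535 W
  P_R9 = (0.9609 - 0.955)²/1 = 0.00003435 W
  P_R10 = (0.9598 - 0)²/1200 = 0.0007677 W
P_total = P_R1 + P_R2 + P_R3 + P_R4 + P_R5 + P_R6 + P_R7 + P_R8 + P_R9 + P_R10 = 5.981 W

Final answer: 5.981 W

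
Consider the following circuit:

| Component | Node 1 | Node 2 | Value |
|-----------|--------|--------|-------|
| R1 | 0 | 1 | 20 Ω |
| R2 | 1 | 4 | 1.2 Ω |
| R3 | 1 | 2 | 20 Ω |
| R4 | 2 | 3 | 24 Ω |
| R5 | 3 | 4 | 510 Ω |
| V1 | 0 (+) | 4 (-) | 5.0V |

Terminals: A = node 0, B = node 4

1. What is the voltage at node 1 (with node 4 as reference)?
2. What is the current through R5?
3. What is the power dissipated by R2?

Nodal analysis, taking node 4 as the 0 V reference.
Source V1 fixes V_0 = 5 V.
KCL at each unknown node (sum of currents leaving = 0; resistances in Ω):
  Node 1: (V_1 - 5)/20 + (V_1 - 0)/1.2 + (V_1 - V_2)/20 = 0
  Node 2: (V_2 - V_1)/20 + (V_2 - V_3)/24 = 0
  Node 3: (V_3 - V_2)/24 + (V_3 - 0)/510 = 0
Collecting terms (coefficients in siemens):
  0.9333·V_1 - 0.05·V_2 = 0.25
  0.09167·V_2 - 0.05·V_1 - 0.04167·V_3 = 0
  0.04363·V_3 - 0.04167·V_2 = 0
Solving these 3 simultaneous equations (Gaussian elimination) gives:
  V_1 = 0.2824 V, V_2 = 0.2722 V, V_3 = 0.26 V
Part 1:
  Read off the nodal solution: V_1 = 0.2824 V
Part 2:
  I_R5 = (V_3 - V_4)/R5 = (0.26 - 0)/510 = 0.0005098 A
  Magnitude: I_R5 = 0.0005098 A
Part 3:
  I_R2 = (V_1 - V_4)/R2 = (0.2824 - 0)/1.2 = 0.2354 A
  P_R2 = I_R2² × R2 = (0.2354)² × 1.2 = 0.06648 W

Final answers:
1. V_1 = 0.2824 V
2. I_R5 = 0.0005098 A
3. P_R2 = 0.06648 W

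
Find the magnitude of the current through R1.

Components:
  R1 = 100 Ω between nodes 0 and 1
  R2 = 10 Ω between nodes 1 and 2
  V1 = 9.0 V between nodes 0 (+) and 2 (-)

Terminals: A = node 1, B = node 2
Nodal analysis, taking node 2 as the 0 V reference.
Source V1 fixes V_0 = 9 V.
KCL at each unknown node (sum of currents leaving = 0; resistances in Ω):
  Node 1: (V_1 - 9)/100 + (V_1 - 0)/10 = 0
Collecting terms: 0.11 × V_1 = 0.09  =>  V_1 = 0.8182 V
I_R1 = (V_0 - V_1)/R1 = (9 - 0.8182)/100 = 0.08182 A
|I_R1| = 0.08182 A

Final answer: |I_R1| = 0.08182 A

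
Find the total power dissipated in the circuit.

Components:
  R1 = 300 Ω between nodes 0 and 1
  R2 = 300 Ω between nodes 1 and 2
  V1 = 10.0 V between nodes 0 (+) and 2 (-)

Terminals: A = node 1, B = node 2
Nodal analysis, taking node 2 as the 0 V reference.
Source V1 fixes V_0 = 10 V.
KCL at each unknown node (sum of currents leaving = 0; resistances in Ω):
  Node 1: (V_1 - 10)/300 + (V_1 - 0)/300 = 0
Collecting terms: 0.006667 × V_1 = 0.03333  =>  V_1 = 5 V
Power in each resistor, P = (ΔV)²/R:
  P_R1 = (10 - 5)²/300 = 0.08333 W
  P_R2 = (5 - 0)²/300 = 0.08333 W
P_total = P_R1 + P_R2 = 0.1667 W

Final answer: 0.1667 W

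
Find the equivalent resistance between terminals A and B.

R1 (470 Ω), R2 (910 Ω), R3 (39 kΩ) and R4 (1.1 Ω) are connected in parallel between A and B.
Reduce the network between node 0 (A) and node 1 (B) by series/parallel combination:
  Rp1 = R1 ‖ R2 ‖ R3 ‖ R4 (parallel, all between nodes 0 and 1) = 1/(1/470 + 1/910 + 1/39000 + 1/1.1) = 1.096 Ω
R_eq = 1.096 Ω

Final answer: 1.096 Ω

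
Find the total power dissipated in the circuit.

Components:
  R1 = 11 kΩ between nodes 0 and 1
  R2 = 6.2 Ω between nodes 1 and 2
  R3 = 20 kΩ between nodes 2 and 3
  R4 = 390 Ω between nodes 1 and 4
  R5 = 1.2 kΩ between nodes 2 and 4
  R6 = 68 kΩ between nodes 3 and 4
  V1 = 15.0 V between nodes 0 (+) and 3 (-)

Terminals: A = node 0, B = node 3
Nodal analysis, taking node 3 as the 0 V reference.
Source V1 fixes V_0 = 15 V.
KCL at each unknown node (sum of currents leaving = 0; resistances in Ω):
  Node 1: (V_1 - 15)/11000 + (V_1 - V_2)/6.2 + (V_1 - V_4)/390 = 0
  Node 2: (V_2 - V_1)/6.2 + (V_2 - 0)/20000 + (V_2 - V_4)/1200 = 0
  Node 4: (V_4 - V_1)/390 + (V_4 - V_2)/1200 + (V_4 - 0)/68000 = 0
Collecting terms (coefficients in siemens):
  0.1639·V_1 - 0.1613·V_2 - 0.002564·V_4 = 0.001364
  0.1622·V_2 - 0.1613·V_1 - 0.0008333·V_4 = 0
  0.003412·V_4 - 0.002564·V_1 - 0.0008333·V_2 = 0
Solving these 3 simultaneous equations (Gaussian elimination) gives:
  V_1 = 8.767 V, V_2 = 8.765 V, V_4 = 8.729 V
Power in each resistor, P = (ΔV)²/R:
  P_R1 = (15 - 8.767)²/11000 = 0.003531 W
  P_R2 = (8.767 - 8.765)²/6.2 = 0.000001357 W
  P_R3 = (8.765 - 0)²/20000 = 0.003841 W
  P_R4 = (8.767 - 8.729)²/390 = 0.0000038 W
  P_R5 = (8.765 - 8.729)²/1200 = 0.000001056 W
  P_R6 = (0 - 8.729)²/68000 = 0.001121 W
P_total = P_R1 + P_R2 + P_R3 + P_R4 + P_R5 + P_R6 = 0.008499 W

Final answer: 0.008499 W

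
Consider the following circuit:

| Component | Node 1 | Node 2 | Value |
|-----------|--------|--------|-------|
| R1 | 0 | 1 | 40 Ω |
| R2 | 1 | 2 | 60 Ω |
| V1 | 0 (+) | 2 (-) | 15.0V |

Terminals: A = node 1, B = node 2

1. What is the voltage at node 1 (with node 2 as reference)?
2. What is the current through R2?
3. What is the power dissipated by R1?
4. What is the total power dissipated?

Nodal analysis, taking node 2 as the 0 V reference.
Source V1 fixes V_0 = 15 V.
KCL at each unknown node (sum of currents leaving = 0; resistances in Ω):
  Node 1: (V_1 - 15)/40 + (V_1 - 0)/60 = 0
Collecting terms: 0.04167 × V_1 = 0.375  =>  V_1 = 9 V
Part 1:
  Read off the nodal solution: V_1 = 9 V
Part 2:
  I_R2 = (V_1 - V_2)/R2 = (9 - 0)/60 = 0.15 A
  Magnitude: I_R2 = 0.15 A
Part 3:
  I_R1 = (V_0 - V_1)/R1 = (15 - 9)/40 = 0.15 A
  P_R1 = I_R1² × R1 = (0.15)² × 40 = 0.9 W
Part 4:
  Power in each resistor, P = (ΔV)²/R:
    P_R1 = (15 - 9)²/40 = 0.9 W
    P_R2 = (9 - 0)²/60 = 1.35 W
  P_total = P_R1 + P_R2 = 2.25 W

Final answers:
1. V_1 = 9 V
2. I_R2 = 0.15 A
3. P_R1 = 0.9 W
4. P_total = 2.25 W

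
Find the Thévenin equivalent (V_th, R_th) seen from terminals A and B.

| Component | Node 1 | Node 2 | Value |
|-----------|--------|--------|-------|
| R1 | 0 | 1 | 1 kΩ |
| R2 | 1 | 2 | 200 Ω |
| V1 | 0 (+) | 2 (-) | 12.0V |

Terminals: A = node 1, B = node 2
Step 1 — V_th is the open-circuit voltage V_A - V_B (nothing connected across the terminals).
Nodal analysis, taking node 2 as the 0 V reference.
Source V1 fixes V_0 = 12 V.
KCL at each unknown node (sum of currents leaving = 0; resistances in Ω):
  Node 1: (V_1 - 12)/1000 + (V_1 - 0)/200 = 0
Collecting terms: 0.006 × V_1 = 0.012  =>  V_1 = 2 V
V_th = V_1 - V_2 = 2 - 0 = 2 V
Step 2 — R_th: zero the source — replace V1 by a short circuit (node 2 merges into node 0) — and find the resistance seen between A (node 1) and B (node 0).
Reduce the network between node 1 (A) and node 0 (B) by series/parallel combination:
  Rp1 = R1 ‖ R2 (parallel, both between nodes 0 and 1) = 1/(1/1000 + 1/200) = 166.7 Ω
R_th = 166.7 Ω

Final answer: V_th = 2 V, R_th = 166.7 Ω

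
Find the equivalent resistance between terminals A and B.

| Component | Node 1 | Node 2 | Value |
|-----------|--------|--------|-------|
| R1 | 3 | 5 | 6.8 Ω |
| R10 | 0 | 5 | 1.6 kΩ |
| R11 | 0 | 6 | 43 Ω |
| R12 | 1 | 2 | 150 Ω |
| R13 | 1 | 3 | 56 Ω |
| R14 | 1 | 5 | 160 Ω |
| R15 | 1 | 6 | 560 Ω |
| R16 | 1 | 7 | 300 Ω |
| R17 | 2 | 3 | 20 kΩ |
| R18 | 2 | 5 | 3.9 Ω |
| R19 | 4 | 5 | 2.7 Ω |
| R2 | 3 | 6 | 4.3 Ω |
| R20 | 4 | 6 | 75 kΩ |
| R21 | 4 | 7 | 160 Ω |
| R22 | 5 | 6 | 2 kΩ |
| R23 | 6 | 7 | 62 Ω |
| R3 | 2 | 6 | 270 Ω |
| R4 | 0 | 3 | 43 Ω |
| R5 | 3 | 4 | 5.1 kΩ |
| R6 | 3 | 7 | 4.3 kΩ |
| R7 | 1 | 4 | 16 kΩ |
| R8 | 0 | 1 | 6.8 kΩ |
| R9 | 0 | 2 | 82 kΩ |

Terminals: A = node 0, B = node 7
The network is not a plain series/parallel combination. Inject a 1 A test current into terminal A (node 0) and return it from terminal B (node 7); then R_eq = V_A / (1 A).
Nodal analysis, taking node 7 as the 0 V reference.
Current source I_test pushes 1 A into node 0 and draws it out of node 7.
KCL at each unknown node (sum of currents leaving = 0; resistances in Ω):
  Node 0: (V_0 - V_3)/43 + (V_0 - V_1)/6800 + (V_0 - V_2)/82000 + (V_0 - V_5)/1600 + (V_0 - V_6)/43 - 1 = 0
  Node 1: (V_1 - V_0)/6800 + (V_1 - V_4)/16000 + (V_1 - V_2)/150 + (V_1 - V_3)/56 + (V_1 - V_5)/160 + (V_1 - V_6)/560 + (V_1 - 0)/300 = 0
  Node 2: (V_2 - V_0)/82000 + (V_2 - V_1)/150 + (V_2 - V_6)/270 + (V_2 - V_3)/20000 + (V_2 - V_5)/3.9 = 0
  Node 3: (V_3 - V_0)/43 + (V_3 - V_1)/56 + (V_3 - V_2)/20000 + (V_3 - V_5)/6.8 + (V_3 - V_6)/4.3 + (V_3 - V_4)/5100 + (V_3 - 0)/4300 = 0
  Node 4: (V_4 - V_1)/16000 + (V_4 - V_3)/5100 + (V_4 - V_5)/2.7 + (V_4 - V_6)/75000 + (V_4 - 0)/160 = 0
  Node 5: (V_5 - V_0)/1600 + (V_5 - V_1)/160 + (V_5 - V_2)/3.9 + (V_5 - V_3)/6.8 + (V_5 - V_4)/2.7 + (V_5 - V_6)/2000 = 0
  Node 6: (V_6 - V_0)/43 + (V_6 - V_1)/560 + (V_6 - V_2)/270 + (V_6 - V_3)/4.3 + (V_6 - V_4)/75000 + (V_6 - V_5)/2000 + (V_6 - 0)/62 = 0
Collecting terms (coefficients in siemens):
  0.0473·V_0 - 0.0001471·V_1 - 0.0000122·V_2 - 0.02326·V_3 - 0.000625·V_5 - 0.02326·V_6 = 1
  0.0361·V_1 - 0.0001471·V_0 - 0.006667·V_2 - 0.01786·V_3 - 0.0000625·V_4 - 0.00625·V_5 - 0.001786·V_6 = 0
  0.2668·V_2 - 0.0000122·V_0 - 0.006667·V_1 - 0.00005·V_3 - 0.2564·V_5 - 0.003704·V_6 = 0
  0.4212·V_3 - 0.02326·V_0 - 0.01786·V_1 - 0.00005·V_2 - 0.0001961·V_4 - 0.1471·V_5 - 0.2326·V_6 = 0
  0.3769·V_4 - 0.0000625·V_1 - 0.0001961·V_3 - 0.3704·V_5 - 0.00001333·V_6 = 0
  0.7812·V_5 - 0.000625·V_0 - 0.00625·V_1 - 0.2564·V_2 - 0.1471·V_3 - 0.3704·V_4 - 0.0005·V_6 = 0
  0.2779·V_6 - 0.02326·V_0 - 0.001786·V_1 - 0.003704·V_2 - 0.2326·V_3 - 0.00001333·V_4 - 0.0005·V_5 = 0
Solving these 7 simultaneous equations (Gaussian elimination) gives:
  V_0 = 60.84 V, V_1 = 35.79 V, V_2 = 38.31 V, V_3 = 40.05 V
  V_4 = 37.72 V, V_5 = 38.35 V, V_6 = 39.41 V
R_eq = V_0 / 1 A = 60.84 Ω

Final answer: 60.84 Ω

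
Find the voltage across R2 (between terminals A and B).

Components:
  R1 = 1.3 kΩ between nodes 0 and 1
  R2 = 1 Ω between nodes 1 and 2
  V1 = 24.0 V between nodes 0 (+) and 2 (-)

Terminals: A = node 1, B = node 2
R1 and R2 are in series across V1 (node 0 → node 1 → node 2), and the output A–B is taken across R2, so this is a voltage divider.
Series current: I = V1/(R1 + R2) = 24/(1300 + 1) = 24/1301 = 0.01845 A
V_R2 = I × R2 = V1 × R2/(R1 + R2) = 24 × 1/1301 = 0.01845 V

Final answer: 0.01845 V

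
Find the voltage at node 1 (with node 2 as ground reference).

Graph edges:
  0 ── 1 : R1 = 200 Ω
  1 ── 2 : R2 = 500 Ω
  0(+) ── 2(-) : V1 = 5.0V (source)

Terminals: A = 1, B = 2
Nodal analysis, taking node 2 as the 0 V reference.
Source V1 fixes V_0 = 5 V.
KCL at each unknown node (sum of currents leaving = 0; resistances in Ω):
  Node 1: (V_1 - 5)/200 + (V_1 - 0)/500 = 0
Collecting terms: 0.007 × V_1 = 0.025  =>  V_1 = 3.571 V
The requested potential is V_1 = 3.571 V.

Final answer: V_1 = 3.571 V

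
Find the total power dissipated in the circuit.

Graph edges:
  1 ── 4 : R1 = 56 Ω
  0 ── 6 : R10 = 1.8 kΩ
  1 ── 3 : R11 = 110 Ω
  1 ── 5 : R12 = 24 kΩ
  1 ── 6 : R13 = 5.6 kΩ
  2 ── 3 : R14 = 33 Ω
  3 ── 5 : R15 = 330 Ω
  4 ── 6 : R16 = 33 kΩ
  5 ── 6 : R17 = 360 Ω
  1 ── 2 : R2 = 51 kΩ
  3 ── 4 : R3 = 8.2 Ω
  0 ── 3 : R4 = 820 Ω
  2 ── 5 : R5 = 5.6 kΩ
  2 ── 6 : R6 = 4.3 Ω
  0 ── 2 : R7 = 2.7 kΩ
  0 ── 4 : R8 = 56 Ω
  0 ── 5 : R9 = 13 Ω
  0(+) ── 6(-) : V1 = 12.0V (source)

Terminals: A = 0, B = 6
Nodal analysis, taking node 6 as the 0 V reference.
Source V1 fixes V_0 = 12 V.
KCL at each unknown node (sum of currents leaving = 0; resistances in Ω):
  Node 1: (V_1 - V_4)/56 + (V_1 - V_2)/51000 + (V_1 - V_3)/110 + (V_1 - V_5)/24000 + (V_1 - 0)/5600 = 0
  Node 2: (V_2 - V_1)/51000 + (V_2 - V_5)/5600 + (V_2 - 0)/4.3 + (V_2 - 12)/2700 + (V_2 - V_3)/33 = 0
  Node 3: (V_3 - V_4)/8.2 + (V_3 - 12)/820 + (V_3 - V_1)/110 + (V_3 - V_2)/33 + (V_3 - V_5)/330 = 0
  Node 4: (V_4 - V_1)/56 + (V_4 - V_3)/8.2 + (V_4 - 12)/56 + (V_4 - 0)/33000 = 0
  Node 5: (V_5 - V_2)/5600 + (V_5 - 12)/13 + (V_5 - V_1)/24000 + (V_5 - V_3)/330 + (V_5 - 0)/360 = 0
Collecting terms (coefficients in siemens):
  0.02719·V_1 - 0.00001961·V_2 - 0.009091·V_3 - 0.01786·V_4 - 0.00004167·V_5 = 0
  0.2634·V_2 - 0.00001961·V_1 - 0.0303·V_3 - 0.0001786·V_5 = 0.004444
  0.1656·V_3 - 0.009091·V_1 - 0.0303·V_2 - 0.122·V_4 - 0.00303·V_5 = 0.01463
  0.1577·V_4 - 0.01786·V_1 - 0.122·V_3 = 0.2143
  0.08295·V_5 - 0.00004167·V_1 - 0.0001786·V_2 - 0.00303·V_3 = 0.9231
Solving these 5 simultaneous equations (Gaussian elimination) gives:
  V_1 = 5.594 V, V_2 = 0.6077 V, V_3 = 5.066 V, V_4 = 5.91 V
  V_5 = 11.32 V
Power in each resistor, P = (ΔV)²/R:
  P_R1 = (5.594 - 5.91)²/56 = 0.001789 W
  P_R2 = (5.594 - 0.6077)²/51000 = 0.0004874 W
  P_R3 = (5.066 - 5.91)²/8.2 = 0.08685 W
  P_R4 = (12 - 5.066)²/820 = 0.05863 W
  P_R5 = (0.6077 - 11.32)²/5600 = 0.02048 W
  P_R6 = (0.6077 - 0)²/4.3 = 0.0859 W
  P_R7 = (12 - 0.6077)²/2700 = 0.04807 W
  P_R8 = (12 - 5.91)²/56 = 0.6622 W
  P_R9 = (12 - 11.32)²/13 = 0.03587 W
  P_R10 = (12 - 0)²/1800 = 0.08 W
  P_R11 = (5.594 - 5.066)²/110 = 0.002528 W
  P_R12 = (5.594 - 11.32)²/24000 = 0.001365 W
  P_R13 = (5.594 - 0)²/5600 = 0.005587 W
  P_R14 = (0.6077 - 5.066)²/33 = 0.6024 W
  P_R15 = (5.066 - 11.32)²/330 = 0.1184 W
  P_R16 = (5.91 - 0)²/33000 = 0.001058 W
  P_R17 = (11.32 - 0)²/360 = 0.3558 W
P_total = P_R1 + P_R2 + P_R3 + P_R4 + P_R5 + P_R6 + P_R7 + P_R8 + P_R9 + P_R10 + P_R11 + P_R12 + P_R13 + P_R14 + P_R15 + P_R16 + P_R17 = 2.167 W

Final answer: 2.167 W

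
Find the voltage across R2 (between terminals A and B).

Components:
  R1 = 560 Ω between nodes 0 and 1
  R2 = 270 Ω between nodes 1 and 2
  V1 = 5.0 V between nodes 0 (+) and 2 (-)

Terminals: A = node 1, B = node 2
R1 and R2 are in series across V1 (node 0 → node 1 → node 2), and the output A–B is taken across R2, so this is a voltage divider.
Series current: I = V1/(R1 + R2) = 5/(560 + 270) = 5/830 = 0.006024 A
V_R2 = I × R2 = V1 × R2/(R1 + R2) = 5 × 270/830 = 1.627 V

Final answer: 1.627 V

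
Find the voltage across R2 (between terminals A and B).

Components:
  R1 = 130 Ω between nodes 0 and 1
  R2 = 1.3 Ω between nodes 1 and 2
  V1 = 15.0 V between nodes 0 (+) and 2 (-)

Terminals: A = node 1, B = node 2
R1 and R2 are in series across V1 (node 0 → node 1 → node 2), and the output A–B is taken across R2, so this is a voltage divider.
Series current: I = V1/(R1 + R2) = 15/(130 + 1.3) = 15/131.3 = 0.1142 A
V_R2 = I × R2 = V1 × R2/(R1 + R2) = 15 × 1.3/131.3 = 0.1485 V

Final answer: 0.1485 V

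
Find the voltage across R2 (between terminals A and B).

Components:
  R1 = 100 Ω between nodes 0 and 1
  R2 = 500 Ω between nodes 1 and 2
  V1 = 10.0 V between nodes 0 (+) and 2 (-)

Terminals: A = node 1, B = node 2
R1 and R2 are in series across V1 (node 0 → node 1 → node 2), and the output A–B is taken across R2, so this is a voltage divider.
Series current: I = V1/(R1 + R2) = 10/(100 + 500) = 10/600 = 0.01667 A
V_R2 = I × R2 = V1 × R2/(R1 + R2) = 10 × 500/600 = 8.333 V

Final answer: 8.333 V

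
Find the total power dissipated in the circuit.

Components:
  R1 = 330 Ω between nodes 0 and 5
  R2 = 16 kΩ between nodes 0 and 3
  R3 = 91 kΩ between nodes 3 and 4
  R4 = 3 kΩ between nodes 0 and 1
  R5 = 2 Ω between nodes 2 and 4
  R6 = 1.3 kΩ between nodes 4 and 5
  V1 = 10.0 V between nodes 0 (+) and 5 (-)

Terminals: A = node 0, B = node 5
Nodal analysis, taking node 5 as the 0 V reference.
Source V1 fixes V_0 = 10 V.
KCL at each unknown node (sum of currents leaving = 0; resistances in Ω):
  Node 1: (V_1 - 10)/3000 = 0
  Node 2: (V_2 - V_4)/2 = 0
  Node 3: (V_3 - 10)/16000 + (V_3 - V_4)/91000 = 0
  Node 4: (V_4 - V_3)/91000 + (V_4 - V_2)/2 + (V_4 - 0)/1300 = 0
Collecting terms (coefficients in siemens):
  0.0003333·V_1 = 0.003333
  0.5·V_2 - 0.5·V_4 = 0
  0.00007349·V_3 - 0.00001099·V_4 = 0.000625
  0.5008·V_4 - 0.5·V_2 - 0.00001099·V_3 = 0
Solving these 4 simultaneous equations (Gaussian elimination) gives:
  V_1 = 10 V, V_2 = 0.12 V, V_3 = 8.523 V, V_4 = 0.12 V
Power in each resistor, P = (ΔV)²/R:
  P_R1 = (10 - 0)²/330 = 0.303 W
  P_R2 = (10 - 8.523)²/16000 = 0.0001364 W
  P_R3 = (8.523 - 0.12)²/91000 = 0.0007759 W
  P_R4 = (10 - 10)²/3000 = 0 W
  P_R5 = (0.12 - 0.12)²/2 = 0 W
  P_R6 = (0.12 - 0)²/1300 = 0.00001108 W
P_total = P_R1 + P_R2 + P_R3 + P_R4 + P_R5 + P_R6 = 0.304 W

Final answer: 0.304 W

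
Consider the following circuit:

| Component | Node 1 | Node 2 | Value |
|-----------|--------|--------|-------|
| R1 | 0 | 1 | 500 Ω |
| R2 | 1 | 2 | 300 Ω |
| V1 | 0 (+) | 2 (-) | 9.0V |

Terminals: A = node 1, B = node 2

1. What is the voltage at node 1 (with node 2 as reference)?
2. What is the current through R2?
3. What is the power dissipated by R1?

Nodal analysis, taking node 2 as the 0 V reference.
Source V1 fixes V_0 = 9 V.
KCL at each unknown node (sum of currents leaving = 0; resistances in Ω):
  Node 1: (V_1 - 9)/500 + (V_1 - 0)/300 = 0
Collecting terms: 0.005333 × V_1 = 0.018  =>  V_1 = 3.375 V
Part 1:
  Read off the nodal solution: V_1 = 3.375 V
Part 2:
  I_R2 = (V_1 - V_2)/R2 = (3.375 - 0)/300 = 0.01125 A
  Magnitude: I_R2 = 0.01125 A
Part 3:
  I_R1 = (V_0 - V_1)/R1 = (9 - 3.375)/500 = 0.01125 A
  P_R1 = I_R1² × R1 = (0.01125)² × 500 = 0.06328 W

Final answers:
1. V_1 = 3.375 V
2. I_R2 = 0.01125 A
3. P_R1 = 0.06328 W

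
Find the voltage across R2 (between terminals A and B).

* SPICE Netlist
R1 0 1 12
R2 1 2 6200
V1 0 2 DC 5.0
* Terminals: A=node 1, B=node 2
R1 and R2 are in series across V1 (node 0 → node 1 → node 2), and the output A–B is taken across R2, so this is a voltage divider.
Series current: I = V1/(R1 + R2) = 5/(12 + 6200) = 5/6212 = 0.0008049 A
V_R2 = I × R2 = V1 × R2/(R1 + R2) = 5 × 6200/6212 = 4.99 V

Final answer: 4.99 V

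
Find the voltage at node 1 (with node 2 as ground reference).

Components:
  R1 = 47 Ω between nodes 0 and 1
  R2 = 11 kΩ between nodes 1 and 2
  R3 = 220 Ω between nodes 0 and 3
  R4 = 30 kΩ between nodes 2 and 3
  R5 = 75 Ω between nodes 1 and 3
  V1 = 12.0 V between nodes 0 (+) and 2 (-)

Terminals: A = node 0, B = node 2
Nodal analysis, taking node 2 as the 0 V reference.
Source V1 fixes V_0 = 12 V.
KCL at each unknown node (sum of currents leaving = 0; resistances in Ω):
  Node 1: (V_1 - 12)/47 + (V_1 - 0)/11000 + (V_1 - V_3)/75 = 0
  Node 3: (V_3 - 12)/220 + (V_3 - 0)/30000 + (V_3 - V_1)/75 = 0
Collecting terms (coefficients in siemens):
  0.0347·V_1 - 0.01333·V_3 = 0.2553
  0.01791·V_3 - 0.01333·V_1 = 0.05455
Determinant D = (0.0347)(0.01791) - (-0.01333)(-0.01333) = 0.0004438
V_1 = [(0.2553)(0.01791) - (-0.01333)(0.05455)]/D = 11.94 V
V_3 = [(0.0347)(0.05455) - (0.2553)(-0.01333)]/D = 11.94 V
The requested potential is V_1 = 11.94 V.

Final answer: V_1 = 11.94 V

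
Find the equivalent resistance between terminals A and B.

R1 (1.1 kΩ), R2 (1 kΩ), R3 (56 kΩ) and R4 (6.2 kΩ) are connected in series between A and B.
Reduce the network between node 0 (A) and node 4 (B) by series/parallel combination:
  Rs1 = R1 + R2 (series, joined only at node 1) = 1100 + 1000 = 2100 Ω
  Rs2 = R3 + Rs1 (series, joined only at node 2) = 56000 + 2100 = 58100 Ω
  Rs3 = R4 + Rs2 (series, joined only at node 3) = 6200 + 58100 = 64300 Ω
R_eq = 64.3 kΩ

Final answer: 64.3 kΩ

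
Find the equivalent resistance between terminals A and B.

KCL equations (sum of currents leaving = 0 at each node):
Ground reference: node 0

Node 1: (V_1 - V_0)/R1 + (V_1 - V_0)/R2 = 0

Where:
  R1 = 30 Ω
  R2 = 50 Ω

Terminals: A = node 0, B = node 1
Reduce the network between node 0 (A) and node 1 (B) by series/parallel combination:
  Rp1 = R1 ‖ R2 (parallel, both between nodes 0 and 1) = 1/(1/30 + 1/50) = 18.75 Ω
R_eq = 18.75 Ω

Final answer: 18.75 Ω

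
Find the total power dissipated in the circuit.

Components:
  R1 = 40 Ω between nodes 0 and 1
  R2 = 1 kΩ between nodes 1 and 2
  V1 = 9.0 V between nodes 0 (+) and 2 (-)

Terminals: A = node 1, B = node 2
Nodal analysis, taking node 2 as the 0 V reference.
Source V1 fixes V_0 = 9 V.
KCL at each unknown node (sum of currents leaving = 0; resistances in Ω):
  Node 1: (V_1 - 9)/40 + (V_1 - 0)/1000 = 0
Collecting terms: 0.026 × V_1 = 0.225  =>  V_1 = 8.654 V
Power in each resistor, P = (ΔV)²/R:
  P_R1 = (9 - 8.654)²/40 = 0.002996 W
  P_R2 = (8.654 - 0)²/1000 = 0.07489 W
P_total = P_R1 + P_R2 = 0.07788 W

Final answer: 0.07788 W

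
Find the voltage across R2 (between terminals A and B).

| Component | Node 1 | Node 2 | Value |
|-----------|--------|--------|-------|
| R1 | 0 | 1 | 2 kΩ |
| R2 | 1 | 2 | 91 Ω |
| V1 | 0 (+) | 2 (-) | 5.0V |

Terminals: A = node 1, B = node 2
R1 and R2 are in series across V1 (node 0 → node 1 → node 2), and the output A–B is taken across R2, so this is a voltage divider.
Series current: I = V1/(R1 + R2) = 5/(2000 + 91) = 5/2091 = 0.002391 A
V_R2 = I × R2 = V1 × R2/(R1 + R2) = 5 × 91/2091 = 0.2176 V

Final answer: 0.2176 V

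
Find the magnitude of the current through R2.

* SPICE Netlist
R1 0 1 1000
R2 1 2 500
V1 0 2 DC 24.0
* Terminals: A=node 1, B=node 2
Nodal analysis, taking node 2 as the 0 V reference.
Source V1 fixes V_0 = 24 V.
KCL at each unknown node (sum of currents leaving = 0; resistances in Ω):
  Node 1: (V_1 - 24)/1000 + (V_1 - 0)/500 = 0
Collecting terms: 0.003 × V_1 = 0.024  =>  V_1 = 8 V
I_R2 = (V_1 - V_2)/R2 = (8 - 0)/500 = 0.016 A
|I_R2| = 0.016 A

Final answer: |I_R2| = 0.016 A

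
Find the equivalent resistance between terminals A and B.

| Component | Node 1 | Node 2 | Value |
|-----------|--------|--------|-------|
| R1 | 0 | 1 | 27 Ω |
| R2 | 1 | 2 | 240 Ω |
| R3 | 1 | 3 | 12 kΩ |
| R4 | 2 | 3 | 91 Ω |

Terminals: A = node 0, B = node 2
Reduce the network between node 0 (A) and node 2 (B) by series/parallel combination:
  Rs1 = R3 + R4 (series, joined only at node 3) = 12000 + 91 = 12090 Ω
  Rp1 = R2 ‖ Rs1 (parallel, both between nodes 1 and 2) = 1/(1/240 + 1/12090) = 235.3 Ω
  Rs2 = R1 + Rp1 (series, joined only at node 1) = 27 + 235.3 = 262.3 Ω
R_eq = 262.3 Ω

Final answer: 262.3 Ω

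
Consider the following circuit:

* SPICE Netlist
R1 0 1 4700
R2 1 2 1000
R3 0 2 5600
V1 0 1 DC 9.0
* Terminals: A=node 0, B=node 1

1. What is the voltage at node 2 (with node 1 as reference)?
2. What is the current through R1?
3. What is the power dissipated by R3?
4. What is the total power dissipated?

Nodal analysis, taking node 1 as the 0 V reference.
Source V1 fixes V_0 = 9 V.
KCL at each unknown node (sum of currents leaving = 0; resistances in Ω):
  Node 2: (V_2 - 0)/1000 + (V_2 - 9)/5600 = 0
Collecting terms: 0.001179 × V_2 = 0.001607  =>  V_2 = 1.364 V
Part 1:
  Read off the nodal solution: V_2 = 1.364 V
Part 2:
  I_R1 = (V_0 - V_1)/R1 = (9 - 0)/4700 = 0.001915 A
  Magnitude: I_R1 = 0.001915 A
Part 3:
  I_R3 = (V_0 - V_2)/R3 = (9 - 1.364)/5600 = 0.001364 A
  P_R3 = I_R3² × R3 = (0.001364)² × 5600 = 0.01041 W
Part 4:
  Power in each resistor, P = (ΔV)²/R:
    P_R1 = (9 - 0)²/4700 = 0.01723 W
    P_R2 = (0 - 1.364)²/1000 = 0.00186 W
    P_R3 = (9 - 1.364)²/5600 = 0.01041 W
  P_total = P_R1 + P_R2 + P_R3 = 0.02951 W

Final answers:
1. V_2 = 1.364 V
2. I_R1 = 0.001915 A
3. P_R3 = 0.01041 W
4. P_total = 0.02951 W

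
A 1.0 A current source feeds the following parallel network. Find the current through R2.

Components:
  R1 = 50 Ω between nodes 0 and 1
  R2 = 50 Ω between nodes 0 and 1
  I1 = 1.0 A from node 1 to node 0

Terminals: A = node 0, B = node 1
All resistors sit directly between nodes 0 and 1, so they are in parallel and share one voltage V; the full source current 1 A splits among them.
1/R_par = 1/50 + 1/50 = 0.04 S  =>  R_par = 25 Ω
V = I × R_par = 1 × 25 = 25 V
I_R2 = V/R2 = 25/50 = 0.5 A

Final answer: 0.5 A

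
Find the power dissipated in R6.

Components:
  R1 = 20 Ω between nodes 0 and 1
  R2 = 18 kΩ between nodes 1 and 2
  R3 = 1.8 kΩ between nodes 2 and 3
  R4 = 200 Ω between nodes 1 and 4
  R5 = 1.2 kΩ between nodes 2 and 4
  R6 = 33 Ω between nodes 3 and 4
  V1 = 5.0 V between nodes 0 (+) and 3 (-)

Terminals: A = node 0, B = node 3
Nodal analysis, taking node 3 as the 0 V reference.
Source V1 fixes V_0 = 5 V.
KCL at each unknown node (sum of currents leaving = 0; resistances in Ω):
  Node 1: (V_1 - 5)/20 + (V_1 - V_2)/18000 + (V_1 - V_4)/200 = 0
  Node 2: (V_2 - V_1)/18000 + (V_2 - 0)/1800 + (V_2 - V_4)/1200 = 0
  Node 4: (V_4 - V_1)/200 + (V_4 - V_2)/1200 + (V_4 - 0)/33 = 0
Collecting terms (coefficients in siemens):
  0.05506·V_1 - 0.00005556·V_2 - 0.005·V_4 = 0.25
  0.001444·V_2 - 0.00005556·V_1 - 0.0008333·V_4 = 0
  0.03614·V_4 - 0.005·V_1 - 0.0008333·V_2 = 0
Solving these 3 simultaneous equations (Gaussian elimination) gives:
  V_1 = 4.6 V, V_2 = 0.5515 V, V_4 = 0.6492 V
I_R6 = (V_3 - V_4)/R6 = (0 - 0.6492)/33 = -0.01967 A
P_R6 = I_R6² × R6 = (-0.01967)² × 33 = 0.01277 W

Final answer: 0.01277 W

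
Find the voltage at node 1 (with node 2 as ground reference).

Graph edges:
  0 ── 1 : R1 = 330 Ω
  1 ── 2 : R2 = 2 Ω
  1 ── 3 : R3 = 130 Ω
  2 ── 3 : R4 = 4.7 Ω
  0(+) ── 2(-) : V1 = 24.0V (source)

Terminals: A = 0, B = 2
Nodal analysis, taking node 2 as the 0 V reference.
Source V1 fixes V_0 = 24 V.
KCL at each unknown node (sum of currents leaving = 0; resistances in Ω):
  Node 1: (V_1 - 24)/330 + (V_1 - 0)/2 + (V_1 - V_3)/130 = 0
  Node 3: (V_3 - V_1)/130 + (V_3 - 0)/4.7 = 0
Collecting terms (coefficients in siemens):
  0.5107·V_1 - 0.007692·V_3 = 0.07273
  0.2205·V_3 - 0.007692·V_1 = 0
Determinant D = (0.5107)(0.2205) - (-0.007692)(-0.007692) = 0.1125
V_1 = [(0.07273)(0.2205) - (-0.007692)(0)]/D = 0.1425 V
V_3 = [(0.5107)(0) - (0.07273)(-0.007692)]/D = 0.004971 V
The requested potential is V_1 = 0.1425 V.

Final answer: V_1 = 0.1425 V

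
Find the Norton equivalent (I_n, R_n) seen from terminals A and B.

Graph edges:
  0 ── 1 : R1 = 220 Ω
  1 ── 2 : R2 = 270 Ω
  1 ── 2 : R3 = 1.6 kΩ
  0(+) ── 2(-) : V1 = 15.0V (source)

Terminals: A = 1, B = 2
Find the Thévenin equivalent first; then I_n = V_th/R_th and R_n = R_th.
Step 1 — V_th is the open-circuit voltage V_A - V_B (nothing connected across the terminals).
Nodal analysis, taking node 2 as the 0 V reference.
Source V1 fixes V_0 = 15 V.
KCL at each unknown node (sum of currents leaving = 0; resistances in Ω):
  Node 1: (V_1 - 15)/220 + (V_1 - 0)/270 + (V_1 - 0)/1600 = 0
Collecting terms: 0.008874 × V_1 = 0.06818  =>  V_1 = 7.683 V
V_th = V_1 - V_2 = 7.683 - 0 = 7.683 V
Step 2 — R_th: zero the source — replace V1 by a short circuit (node 2 merges into node 0) — and find the resistance seen between A (node 1) and B (node 0).
Reduce the network between node 1 (A) and node 0 (B) by series/parallel combination:
  Rp1 = R1 ‖ R2 ‖ R3 (parallel, all between nodes 0 and 1) = 1/(1/220 + 1/270 + 1/1600) = 112.7 Ω
R_th = 112.7 Ω
I_n = V_th/R_th = 7.683/112.7 = 0.06818 A, and R_n = R_th = 112.7 Ω

Final answer: I_n = 0.06818 A, R_n = 112.7 Ω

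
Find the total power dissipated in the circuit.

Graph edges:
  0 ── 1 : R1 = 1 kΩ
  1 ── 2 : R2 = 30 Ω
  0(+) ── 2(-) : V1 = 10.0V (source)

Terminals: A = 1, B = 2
Nodal analysis, taking node 2 as the 0 V reference.
Source V1 fixes V_0 = 10 V.
KCL at each unknown node (sum of currents leaving = 0; resistances in Ω):
  Node 1: (V_1 - 10)/1000 + (V_1 - 0)/30 = 0
Collecting terms: 0.03433 × V_1 = 0.01  =>  V_1 = 0.2913 V
Power in each resistor, P = (ΔV)²/R:
  P_R1 = (10 - 0.2913)²/1000 = 0.09426 W
  P_R2 = (0.2913 - 0)²/30 = 0.002828 W
P_total = P_R1 + P_R2 = 0.09709 W

Final answer: 0.09709 W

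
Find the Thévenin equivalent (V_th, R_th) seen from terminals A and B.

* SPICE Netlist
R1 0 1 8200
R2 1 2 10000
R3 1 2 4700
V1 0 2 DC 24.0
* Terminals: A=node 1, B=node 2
Step 1 — V_th is the open-circuit voltage V_A - V_B (nothing connected across the terminals).
Nodal analysis, taking node 2 as the 0 V reference.
Source V1 fixes V_0 = 24 V.
KCL at each unknown node (sum of currents leaving = 0; resistances in Ω):
  Node 1: (V_1 - 24)/8200 + (V_1 - 0)/10000 + (V_1 - 0)/4700 = 0
Collecting terms: 0.0004347 × V_1 = 0.002927  =>  V_1 = 6.733 V
V_th = V_1 - V_2 = 6.733 - 0 = 6.733 V
Step 2 — R_th: zero the source — replace V1 by a short circuit (node 2 merges into node 0) — and find the resistance seen between A (node 1) and B (node 0).
Reduce the network between node 1 (A) and node 0 (B) by series/parallel combination:
  Rp1 = R1 ‖ R2 ‖ R3 (parallel, all between nodes 0 and 1) = 1/(1/8200 + 1/10000 + 1/4700) = 2300 Ω
R_th = 2.3 kΩ

Final answer: V_th = 6.733 V, R_th = 2.3 kΩ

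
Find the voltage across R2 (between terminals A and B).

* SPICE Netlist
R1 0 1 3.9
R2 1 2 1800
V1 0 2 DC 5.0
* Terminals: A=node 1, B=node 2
R1 and R2 are in series across V1 (node 0 → node 1 → node 2), and the output A–B is taken across R2, so this is a voltage divider.
Series current: I = V1/(R1 + R2) = 5/(3.9 + 1800) = 5/1804 = 0.002772 A
V_R2 = I × R2 = V1 × R2/(R1 + R2) = 5 × 1800/1804 = 4.989 V

Final answer: 4.989 V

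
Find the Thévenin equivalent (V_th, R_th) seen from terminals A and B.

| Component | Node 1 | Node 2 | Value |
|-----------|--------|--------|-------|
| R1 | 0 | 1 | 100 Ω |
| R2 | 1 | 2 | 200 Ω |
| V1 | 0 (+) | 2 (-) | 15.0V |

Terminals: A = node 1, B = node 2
Step 1 — V_th is the open-circuit voltage V_A - V_B (nothing connected across the terminals).
Nodal analysis, taking node 2 as the 0 V reference.
Source V1 fixes V_0 = 15 V.
KCL at each unknown node (sum of currents leaving = 0; resistances in Ω):
  Node 1: (V_1 - 15)/100 + (V_1 - 0)/200 = 0
Collecting terms: 0.015 × V_1 = 0.15  =>  V_1 = 10 V
V_th = V_1 - V_2 = 10 - 0 = 10 V
Step 2 — R_th: zero the source — replace V1 by a short circuit (node 2 merges into node 0) — and find the resistance seen between A (node 1) and B (node 0).
Reduce the network between node 1 (A) and node 0 (B) by series/parallel combination:
  Rp1 = R1 ‖ R2 (parallel, both between nodes 0 and 1) = 1/(1/100 + 1/200) = 66.67 Ω
R_th = 66.67 Ω

Final answer: V_th = 10 V, R_th = 66.67 Ω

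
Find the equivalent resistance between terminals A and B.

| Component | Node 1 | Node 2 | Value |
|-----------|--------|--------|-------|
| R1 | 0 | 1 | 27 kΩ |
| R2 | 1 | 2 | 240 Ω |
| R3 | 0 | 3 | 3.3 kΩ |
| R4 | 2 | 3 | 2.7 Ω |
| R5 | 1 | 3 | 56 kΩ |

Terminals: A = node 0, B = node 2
The network is not a plain series/parallel combination. Inject a 1 A test current into terminal A (node 0) and return it from terminal B (node 2); then R_eq = V_A / (1 A).
Nodal analysis, taking node 2 as the 0 V reference.
Current source I_test pushes 1 A into node 0 and draws it out of node 2.
KCL at each unknown node (sum of currents leaving = 0; resistances in Ω):
  Node 0: (V_0 - V_1)/27000 + (V_0 - V_3)/3300 - 1 = 0
  Node 1: (V_1 - V_0)/27000 + (V_1 - 0)/240 + (V_1 - V_3)/56000 = 0
  Node 3: (V_3 - V_0)/3300 + (V_3 - V_1)/56000 + (V_3 - 0)/2.7 = 0
Collecting terms (coefficients in siemens):
  0.0003401·V_0 - 0.00003704·V_1 - 0.000303·V_3 = 1
  0.004222·V_1 - 0.00003704·V_0 - 0.00001786·V_3 = 0
  0.3707·V_3 - 0.000303·V_0 - 0.00001786·V_1 = 0
Solving these 3 simultaneous equations (Gaussian elimination) gives:
  V_0 = 2946 V, V_1 = 25.85 V, V_3 = 2.409 V
R_eq = V_0 / 1 A = 2946 Ω = 2.946 kΩ

Final answer: 2.946 kΩ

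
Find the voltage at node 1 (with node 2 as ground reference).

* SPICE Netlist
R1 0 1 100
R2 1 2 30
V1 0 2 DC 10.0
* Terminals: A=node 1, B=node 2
Nodal analysis, taking node 2 as the 0 V reference.
Source V1 fixes V_0 = 10 V.
KCL at each unknown node (sum of currents leaving = 0; resistances in Ω):
  Node 1: (V_1 - 10)/100 + (V_1 - 0)/30 = 0
Collecting terms: 0.04333 × V_1 = 0.1  =>  V_1 = 2.308 V
The requested potential is V_1 = 2.308 V.

Final answer: V_1 = 2.308 V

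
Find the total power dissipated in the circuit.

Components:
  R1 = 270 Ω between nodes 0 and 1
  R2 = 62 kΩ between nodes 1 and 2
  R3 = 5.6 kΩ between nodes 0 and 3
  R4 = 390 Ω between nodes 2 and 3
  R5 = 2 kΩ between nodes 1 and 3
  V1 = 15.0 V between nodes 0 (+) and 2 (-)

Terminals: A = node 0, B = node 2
Nodal analysis, taking node 2 as the 0 V reference.
Source V1 fixes V_0 = 15 V.
KCL at each unknown node (sum of currents leaving = 0; resistances in Ω):
  Node 1: (V_1 - 15)/270 + (V_1 - 0)/62000 + (V_1 - V_3)/2000 = 0
  Node 3: (V_3 - 15)/5600 + (V_3 - 0)/390 + (V_3 - V_1)/2000 = 0
Collecting terms (coefficients in siemens):
  0.00422·V_1 - 0.0005·V_3 = 0.05556
  0.003243·V_3 - 0.0005·V_1 = 0.002679
Determinant D = (0.00422)(0.003243) - (-0.0005)(-0.0005) = 0.00001343
V_1 = [(0.05556)(0.003243) - (-0.0005)(0.002679)]/D = 13.51 V
V_3 = [(0.00422)(0.002679) - (0.05556)(-0.0005)]/D = 2.909 V
Power in each resistor, P = (ΔV)²/R:
  P_R1 = (15 - 13.51)²/270 = 0.008222 W
  P_R2 = (13.51 - 0)²/62000 = 0.002944 W
  P_R3 = (15 - 2.909)²/5600 = 0.0261 W
  P_R4 = (0 - 2.909)²/390 = 0.0217 W
  P_R5 = (13.51 - 2.909)²/2000 = 0.05619 W
P_total = P_R1 + P_R2 + P_R3 + P_R4 + P_R5 = 0.1152 W

Final answer: 0.1152 W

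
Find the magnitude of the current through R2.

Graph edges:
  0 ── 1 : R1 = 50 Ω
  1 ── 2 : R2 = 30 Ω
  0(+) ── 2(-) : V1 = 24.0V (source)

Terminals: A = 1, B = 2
Nodal analysis, taking node 2 as the 0 V reference.
Source V1 fixes V_0 = 24 V.
KCL at each unknown node (sum of currents leaving = 0; resistances in Ω):
  Node 1: (V_1 - 24)/50 + (V_1 - 0)/30 = 0
Collecting terms: 0.05333 × V_1 = 0.48  =>  V_1 = 9 V
I_R2 = (V_1 - V_2)/R2 = (9 - 0)/30 = 0.3 A
|I_R2| = 0.3 A

Final answer: |I_R2| = 0.3 A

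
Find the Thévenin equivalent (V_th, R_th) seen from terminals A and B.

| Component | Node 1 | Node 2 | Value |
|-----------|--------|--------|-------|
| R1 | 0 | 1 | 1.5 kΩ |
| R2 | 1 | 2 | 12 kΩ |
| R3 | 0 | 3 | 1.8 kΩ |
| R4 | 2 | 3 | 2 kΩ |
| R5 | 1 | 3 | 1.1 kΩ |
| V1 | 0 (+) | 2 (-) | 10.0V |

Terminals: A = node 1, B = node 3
Step 1 — V_th is the open-circuit voltage V_A - V_B (nothing connected across the terminals).
Nodal analysis, taking node 2 as the 0 V reference.
Source V1 fixes V_0 = 10 V.
KCL at each unknown node (sum of currents leaving = 0; resistances in Ω):
  Node 1: (V_1 - 10)/1500 + (V_1 - 0)/12000 + (V_1 - V_3)/1100 = 0
  Node 3: (V_3 - 10)/1800 + (V_3 - 0)/2000 + (V_3 - V_1)/1100 = 0
Collecting terms (coefficients in siemens):
  0.001659·V_1 - 0.0009091·V_3 = 0.006667
  0.001965·V_3 - 0.0009091·V_1 = 0.005556
Determinant D = (0.001659)(0.001965) - (-0.0009091)(-0.0009091) = 0.000002433
V_1 = [(0.006667)(0.001965) - (-0.0009091)(0.005556)]/D = 7.459 V
V_3 = [(0.001659)(0.005556) - (0.006667)(-0.0009091)]/D = 6.279 V
V_th = V_1 - V_3 = 7.459 - 6.279 = 1.18 V
Step 2 — R_th: zero the source — replace V1 by a short circuit (node 2 merges into node 0) — and find the resistance seen between A (node 1) and B (node 3).
Reduce the network between node 1 (A) and node 3 (B) by series/parallel combination:
  Rp1 = R1 ‖ R2 (parallel, both between nodes 0 and 1) = 1/(1/1500 + 1/12000) = 1333 Ω
  Rp2 = R3 ‖ R4 (parallel, both between nodes 0 and 3) = 1/(1/1800 + 1/2000) = 947.4 Ω
  Rs1 = Rp1 + Rp2 (series, joined only at node 0) = 1333 + 947.4 = 2281 Ω
  Rp3 = R5 ‖ Rs1 (parallel, both between nodes 1 and 3) = 1/(1/1100 + 1/2281) = 742.1 Ω
R_th = 742.1 Ω

Final answer: V_th = 1.18 V, R_th = 742.1 Ω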